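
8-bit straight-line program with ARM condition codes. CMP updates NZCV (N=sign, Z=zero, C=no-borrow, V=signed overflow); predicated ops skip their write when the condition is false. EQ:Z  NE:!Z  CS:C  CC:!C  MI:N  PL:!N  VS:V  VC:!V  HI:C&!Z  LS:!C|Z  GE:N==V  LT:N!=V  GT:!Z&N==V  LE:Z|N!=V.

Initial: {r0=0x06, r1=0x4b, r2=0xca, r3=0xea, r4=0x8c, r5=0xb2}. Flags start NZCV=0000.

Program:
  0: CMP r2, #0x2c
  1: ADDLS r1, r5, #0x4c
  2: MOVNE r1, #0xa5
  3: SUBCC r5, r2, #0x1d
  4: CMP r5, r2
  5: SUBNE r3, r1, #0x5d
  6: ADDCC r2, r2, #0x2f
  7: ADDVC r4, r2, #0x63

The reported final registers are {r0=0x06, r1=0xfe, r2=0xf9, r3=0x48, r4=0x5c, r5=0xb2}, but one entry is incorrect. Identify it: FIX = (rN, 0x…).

0: ✓ CMP  NZCV=1010
1: · ADDLS
2: ✓ MOVNE  r1←0xa5
3: · SUBCC
4: ✓ CMP  NZCV=1000
5: ✓ SUBNE  r3←0x48
6: ✓ ADDCC  r2←0xf9
7: ✓ ADDVC  r4←0x5c

FIX = (r1, 0xa5)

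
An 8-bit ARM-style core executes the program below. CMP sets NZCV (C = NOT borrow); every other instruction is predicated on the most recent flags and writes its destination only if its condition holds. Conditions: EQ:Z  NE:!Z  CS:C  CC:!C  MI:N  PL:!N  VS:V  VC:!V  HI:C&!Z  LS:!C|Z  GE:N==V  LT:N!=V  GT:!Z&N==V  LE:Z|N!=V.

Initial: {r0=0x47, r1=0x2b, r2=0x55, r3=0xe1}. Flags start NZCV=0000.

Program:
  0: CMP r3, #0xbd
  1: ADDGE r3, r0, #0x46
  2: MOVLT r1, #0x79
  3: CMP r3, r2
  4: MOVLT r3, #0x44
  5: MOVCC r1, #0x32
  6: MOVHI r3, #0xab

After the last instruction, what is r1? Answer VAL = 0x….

VAL = 0x2b

0: ✓ CMP  NZCV=0010
1: ✓ ADDGE  r3←0x8d
2: · MOVLT
3: ✓ CMP  NZCV=0011
4: ✓ MOVLT  r3←0x44
5: · MOVCC
6: ✓ MOVHI  r3←0xab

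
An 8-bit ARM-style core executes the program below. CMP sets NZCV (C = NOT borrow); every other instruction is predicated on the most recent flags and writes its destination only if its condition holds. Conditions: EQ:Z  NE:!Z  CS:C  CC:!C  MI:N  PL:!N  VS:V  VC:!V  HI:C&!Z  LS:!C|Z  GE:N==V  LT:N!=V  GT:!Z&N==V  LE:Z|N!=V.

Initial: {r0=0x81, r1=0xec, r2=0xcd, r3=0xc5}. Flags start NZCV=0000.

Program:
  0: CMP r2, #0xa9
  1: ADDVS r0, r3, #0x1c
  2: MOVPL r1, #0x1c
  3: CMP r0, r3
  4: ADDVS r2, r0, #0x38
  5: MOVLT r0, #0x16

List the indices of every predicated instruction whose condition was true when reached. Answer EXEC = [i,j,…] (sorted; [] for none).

0: ✓ CMP  NZCV=0010
1: · ADDVS
2: ✓ MOVPL  r1←0x1c
3: ✓ CMP  NZCV=1000
4: · ADDVS
5: ✓ MOVLT  r0←0x16

EXEC = [2,5]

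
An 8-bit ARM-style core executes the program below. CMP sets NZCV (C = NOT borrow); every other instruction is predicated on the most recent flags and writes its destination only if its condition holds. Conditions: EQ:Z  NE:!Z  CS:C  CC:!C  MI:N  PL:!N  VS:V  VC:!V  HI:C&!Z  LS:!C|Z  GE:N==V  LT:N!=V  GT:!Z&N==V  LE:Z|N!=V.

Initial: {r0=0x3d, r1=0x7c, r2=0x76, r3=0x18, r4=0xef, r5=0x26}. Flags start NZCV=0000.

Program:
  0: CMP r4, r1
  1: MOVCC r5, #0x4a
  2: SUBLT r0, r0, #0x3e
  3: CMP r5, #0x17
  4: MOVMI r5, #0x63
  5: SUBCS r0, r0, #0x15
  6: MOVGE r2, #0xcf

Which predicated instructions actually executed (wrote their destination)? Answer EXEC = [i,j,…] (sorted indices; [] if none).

0: ✓ CMP  NZCV=0011
1: · MOVCC
2: ✓ SUBLT  r0←0xff
3: ✓ CMP  NZCV=0010
4: · MOVMI
5: ✓ SUBCS  r0←0xea
6: ✓ MOVGE  r2←0xcf

EXEC = [2,5,6]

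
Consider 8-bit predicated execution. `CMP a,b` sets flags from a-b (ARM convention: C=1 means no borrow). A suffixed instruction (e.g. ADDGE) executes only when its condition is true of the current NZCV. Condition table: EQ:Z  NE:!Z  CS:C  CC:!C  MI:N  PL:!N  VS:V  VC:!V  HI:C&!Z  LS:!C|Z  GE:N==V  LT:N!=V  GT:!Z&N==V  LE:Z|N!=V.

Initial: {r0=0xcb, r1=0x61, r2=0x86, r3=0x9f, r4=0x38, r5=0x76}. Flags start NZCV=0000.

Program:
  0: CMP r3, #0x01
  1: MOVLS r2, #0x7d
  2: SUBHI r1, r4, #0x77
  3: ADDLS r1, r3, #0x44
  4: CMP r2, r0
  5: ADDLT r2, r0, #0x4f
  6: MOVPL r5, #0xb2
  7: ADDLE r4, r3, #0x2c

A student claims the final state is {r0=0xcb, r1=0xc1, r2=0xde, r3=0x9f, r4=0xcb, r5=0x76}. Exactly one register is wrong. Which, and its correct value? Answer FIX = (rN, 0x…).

0: ✓ CMP  NZCV=1010
1: · MOVLS
2: ✓ SUBHI  r1←0xc1
3: · ADDLS
4: ✓ CMP  NZCV=1000
5: ✓ ADDLT  r2←0x1a
6: · MOVPL
7: ✓ ADDLE  r4←0xcb

FIX = (r2, 0x1a)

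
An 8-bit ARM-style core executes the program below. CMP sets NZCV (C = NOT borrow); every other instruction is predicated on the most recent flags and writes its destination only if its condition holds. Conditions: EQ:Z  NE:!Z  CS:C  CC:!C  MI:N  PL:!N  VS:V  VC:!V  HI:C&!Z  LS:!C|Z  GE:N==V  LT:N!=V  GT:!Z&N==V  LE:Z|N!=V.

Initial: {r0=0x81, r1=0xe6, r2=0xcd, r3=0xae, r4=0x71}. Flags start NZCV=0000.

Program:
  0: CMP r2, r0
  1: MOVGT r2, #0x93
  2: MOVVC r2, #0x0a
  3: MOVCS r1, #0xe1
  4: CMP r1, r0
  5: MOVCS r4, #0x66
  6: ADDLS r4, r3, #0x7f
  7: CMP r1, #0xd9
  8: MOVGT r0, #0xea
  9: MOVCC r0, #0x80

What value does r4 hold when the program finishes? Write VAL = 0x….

VAL = 0x66

0: ✓ CMP  NZCV=0010
1: ✓ MOVGT  r2←0x93
2: ✓ MOVVC  r2←0x0a
3: ✓ MOVCS  r1←0xe1
4: ✓ CMP  NZCV=0010
5: ✓ MOVCS  r4←0x66
6: · ADDLS
7: ✓ CMP  NZCV=0010
8: ✓ MOVGT  r0←0xea
9: · MOVCC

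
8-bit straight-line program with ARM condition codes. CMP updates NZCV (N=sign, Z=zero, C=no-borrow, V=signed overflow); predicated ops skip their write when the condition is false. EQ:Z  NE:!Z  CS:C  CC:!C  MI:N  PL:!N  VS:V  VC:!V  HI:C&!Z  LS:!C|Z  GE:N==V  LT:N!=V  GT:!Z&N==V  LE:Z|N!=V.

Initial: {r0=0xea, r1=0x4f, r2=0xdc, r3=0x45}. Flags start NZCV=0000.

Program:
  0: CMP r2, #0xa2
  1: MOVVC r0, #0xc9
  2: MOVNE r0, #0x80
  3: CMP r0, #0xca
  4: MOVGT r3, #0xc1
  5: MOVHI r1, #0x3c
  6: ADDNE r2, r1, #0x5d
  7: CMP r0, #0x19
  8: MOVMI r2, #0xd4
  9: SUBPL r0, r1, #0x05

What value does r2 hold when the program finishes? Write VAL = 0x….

[0] flags=0010 → (cmp)
[1] flags=0010 VC?T → r0=0xc9
[2] flags=0010 NE?T → r0=0x80
[3] flags=1000 → (cmp)
[4] flags=1000 GT?F → skip
[5] flags=1000 HI?F → skip
[6] flags=1000 NE?T → r2=0xac
[7] flags=0011 → (cmp)
[8] flags=0011 MI?F → skip
[9] flags=0011 PL?T → r0=0x4a

VAL = 0xac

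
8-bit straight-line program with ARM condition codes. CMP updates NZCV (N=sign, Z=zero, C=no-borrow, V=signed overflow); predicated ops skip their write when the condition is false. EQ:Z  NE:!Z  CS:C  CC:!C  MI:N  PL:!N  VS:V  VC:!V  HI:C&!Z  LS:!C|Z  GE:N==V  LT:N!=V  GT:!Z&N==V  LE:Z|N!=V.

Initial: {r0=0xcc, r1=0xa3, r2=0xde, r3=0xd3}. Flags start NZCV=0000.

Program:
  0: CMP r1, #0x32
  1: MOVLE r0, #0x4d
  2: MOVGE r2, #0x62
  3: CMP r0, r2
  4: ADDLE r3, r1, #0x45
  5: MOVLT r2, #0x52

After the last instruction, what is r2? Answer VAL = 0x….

VAL = 0xde

[0] flags=0011 → (cmp)
[1] flags=0011 LE?T → r0=0x4d
[2] flags=0011 GE?F → skip
[3] flags=0000 → (cmp)
[4] flags=0000 LE?F → skip
[5] flags=0000 LT?F → skip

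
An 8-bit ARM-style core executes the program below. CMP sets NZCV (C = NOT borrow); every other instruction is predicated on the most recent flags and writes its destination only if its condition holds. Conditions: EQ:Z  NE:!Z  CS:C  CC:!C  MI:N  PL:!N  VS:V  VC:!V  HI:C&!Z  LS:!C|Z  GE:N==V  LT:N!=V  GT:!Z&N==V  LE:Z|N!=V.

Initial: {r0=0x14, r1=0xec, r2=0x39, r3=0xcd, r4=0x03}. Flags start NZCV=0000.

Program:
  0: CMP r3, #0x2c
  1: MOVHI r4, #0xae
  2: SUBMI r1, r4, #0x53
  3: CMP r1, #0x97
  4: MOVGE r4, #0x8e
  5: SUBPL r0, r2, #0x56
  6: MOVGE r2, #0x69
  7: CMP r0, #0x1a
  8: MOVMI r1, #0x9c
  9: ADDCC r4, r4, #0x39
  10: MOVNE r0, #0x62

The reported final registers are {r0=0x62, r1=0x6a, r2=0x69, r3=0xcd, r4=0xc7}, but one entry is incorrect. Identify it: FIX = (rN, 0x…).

0: ✓ CMP  NZCV=1010
1: ✓ MOVHI  r4←0xae
2: ✓ SUBMI  r1←0x5b
3: ✓ CMP  NZCV=1001
4: ✓ MOVGE  r4←0x8e
5: · SUBPL
6: ✓ MOVGE  r2←0x69
7: ✓ CMP  NZCV=1000
8: ✓ MOVMI  r1←0x9c
9: ✓ ADDCC  r4←0xc7
10: ✓ MOVNE  r0←0x62

FIX = (r1, 0x9c)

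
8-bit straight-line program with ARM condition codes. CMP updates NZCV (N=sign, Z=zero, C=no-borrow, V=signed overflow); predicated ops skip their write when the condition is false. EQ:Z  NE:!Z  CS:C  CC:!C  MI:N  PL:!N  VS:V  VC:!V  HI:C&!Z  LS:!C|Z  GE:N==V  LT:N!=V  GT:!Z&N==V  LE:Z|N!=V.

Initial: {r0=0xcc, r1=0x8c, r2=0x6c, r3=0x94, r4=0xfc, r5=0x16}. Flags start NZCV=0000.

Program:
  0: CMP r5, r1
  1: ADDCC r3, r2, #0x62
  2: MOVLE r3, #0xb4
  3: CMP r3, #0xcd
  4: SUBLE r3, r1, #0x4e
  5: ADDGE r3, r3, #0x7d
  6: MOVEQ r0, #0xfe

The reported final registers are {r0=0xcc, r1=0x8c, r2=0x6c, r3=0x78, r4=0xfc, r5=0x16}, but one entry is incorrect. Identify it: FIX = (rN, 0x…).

FIX = (r3, 0x4b)

[0] flags=1001 → (cmp)
[1] flags=1001 CC?T → r3=0xce
[2] flags=1001 LE?F → skip
[3] flags=0010 → (cmp)
[4] flags=0010 LE?F → skip
[5] flags=0010 GE?T → r3=0x4b
[6] flags=0010 EQ?F → skip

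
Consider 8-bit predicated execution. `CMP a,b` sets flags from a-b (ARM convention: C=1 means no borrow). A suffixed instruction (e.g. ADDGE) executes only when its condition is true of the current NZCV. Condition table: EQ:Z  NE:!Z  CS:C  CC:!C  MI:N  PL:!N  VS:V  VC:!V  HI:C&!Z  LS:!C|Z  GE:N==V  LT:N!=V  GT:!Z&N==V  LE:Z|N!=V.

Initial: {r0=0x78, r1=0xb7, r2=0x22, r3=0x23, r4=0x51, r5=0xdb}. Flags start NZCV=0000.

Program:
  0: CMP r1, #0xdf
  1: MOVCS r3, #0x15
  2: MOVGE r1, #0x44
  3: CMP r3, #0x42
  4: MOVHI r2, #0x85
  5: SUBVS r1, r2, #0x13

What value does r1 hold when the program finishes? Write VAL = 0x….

0: ✓ CMP  NZCV=1000
1: · MOVCS
2: · MOVGE
3: ✓ CMP  NZCV=1000
4: · MOVHI
5: · SUBVS

VAL = 0xb7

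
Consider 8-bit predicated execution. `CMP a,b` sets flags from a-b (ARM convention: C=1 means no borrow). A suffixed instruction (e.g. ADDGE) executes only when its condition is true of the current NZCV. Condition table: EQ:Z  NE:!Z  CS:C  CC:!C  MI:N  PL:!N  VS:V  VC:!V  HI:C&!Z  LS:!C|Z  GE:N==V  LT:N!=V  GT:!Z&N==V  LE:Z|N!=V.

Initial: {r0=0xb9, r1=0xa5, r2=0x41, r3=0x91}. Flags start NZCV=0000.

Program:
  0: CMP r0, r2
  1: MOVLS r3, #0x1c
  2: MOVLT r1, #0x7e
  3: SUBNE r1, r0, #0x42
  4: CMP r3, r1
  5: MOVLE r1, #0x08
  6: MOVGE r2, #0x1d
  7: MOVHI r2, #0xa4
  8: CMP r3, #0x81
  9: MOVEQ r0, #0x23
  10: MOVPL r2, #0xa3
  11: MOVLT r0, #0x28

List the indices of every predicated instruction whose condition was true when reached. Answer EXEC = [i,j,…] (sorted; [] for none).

EXEC = [2,3,5,7,10]

0: ✓ CMP  NZCV=0011
1: · MOVLS
2: ✓ MOVLT  r1←0x7e
3: ✓ SUBNE  r1←0x77
4: ✓ CMP  NZCV=0011
5: ✓ MOVLE  r1←0x08
6: · MOVGE
7: ✓ MOVHI  r2←0xa4
8: ✓ CMP  NZCV=0010
9: · MOVEQ
10: ✓ MOVPL  r2←0xa3
11: · MOVLT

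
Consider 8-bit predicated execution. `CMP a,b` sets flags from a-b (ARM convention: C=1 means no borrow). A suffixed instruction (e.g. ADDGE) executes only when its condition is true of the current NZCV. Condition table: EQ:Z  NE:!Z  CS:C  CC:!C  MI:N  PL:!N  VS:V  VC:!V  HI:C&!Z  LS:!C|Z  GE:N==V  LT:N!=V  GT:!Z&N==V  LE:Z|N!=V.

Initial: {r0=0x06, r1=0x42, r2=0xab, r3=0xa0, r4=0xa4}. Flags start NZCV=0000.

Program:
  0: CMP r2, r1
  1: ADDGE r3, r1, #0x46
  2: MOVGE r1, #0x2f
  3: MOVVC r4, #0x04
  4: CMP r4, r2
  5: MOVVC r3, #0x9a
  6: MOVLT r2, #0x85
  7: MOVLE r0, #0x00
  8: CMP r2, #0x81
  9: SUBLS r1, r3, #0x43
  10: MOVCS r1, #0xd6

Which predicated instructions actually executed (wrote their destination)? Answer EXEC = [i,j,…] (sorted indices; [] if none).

[0] flags=0011 → (cmp)
[1] flags=0011 GE?F → skip
[2] flags=0011 GE?F → skip
[3] flags=0011 VC?F → skip
[4] flags=1000 → (cmp)
[5] flags=1000 VC?T → r3=0x9a
[6] flags=1000 LT?T → r2=0x85
[7] flags=1000 LE?T → r0=0x00
[8] flags=0010 → (cmp)
[9] flags=0010 LS?F → skip
[10] flags=0010 CS?T → r1=0xd6

EXEC = [5,6,7,10]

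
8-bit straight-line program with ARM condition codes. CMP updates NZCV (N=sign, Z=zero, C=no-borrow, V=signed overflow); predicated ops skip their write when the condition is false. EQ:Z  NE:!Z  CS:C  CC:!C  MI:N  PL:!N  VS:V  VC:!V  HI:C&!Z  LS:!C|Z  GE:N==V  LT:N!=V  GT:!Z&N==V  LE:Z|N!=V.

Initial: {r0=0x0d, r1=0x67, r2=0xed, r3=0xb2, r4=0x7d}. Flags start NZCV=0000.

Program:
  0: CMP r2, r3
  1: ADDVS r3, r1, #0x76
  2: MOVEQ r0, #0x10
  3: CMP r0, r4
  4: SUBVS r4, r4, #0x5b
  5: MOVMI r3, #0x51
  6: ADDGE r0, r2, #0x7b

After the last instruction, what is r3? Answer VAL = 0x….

[0] flags=0010 → (cmp)
[1] flags=0010 VS?F → skip
[2] flags=0010 EQ?F → skip
[3] flags=1000 → (cmp)
[4] flags=1000 VS?F → skip
[5] flags=1000 MI?T → r3=0x51
[6] flags=1000 GE?F → skip

VAL = 0x51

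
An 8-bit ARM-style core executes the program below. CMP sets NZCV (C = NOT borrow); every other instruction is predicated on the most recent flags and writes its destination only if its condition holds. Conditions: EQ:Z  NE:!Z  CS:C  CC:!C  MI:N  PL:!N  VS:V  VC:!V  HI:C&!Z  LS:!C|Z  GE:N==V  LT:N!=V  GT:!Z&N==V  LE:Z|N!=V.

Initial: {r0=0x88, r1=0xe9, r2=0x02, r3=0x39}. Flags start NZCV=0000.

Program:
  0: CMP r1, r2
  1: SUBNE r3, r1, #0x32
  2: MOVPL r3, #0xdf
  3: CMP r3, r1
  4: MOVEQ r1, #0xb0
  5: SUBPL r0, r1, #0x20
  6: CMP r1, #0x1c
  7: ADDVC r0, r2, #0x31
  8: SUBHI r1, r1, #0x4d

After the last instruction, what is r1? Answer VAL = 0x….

0: ✓ CMP  NZCV=1010
1: ✓ SUBNE  r3←0xb7
2: · MOVPL
3: ✓ CMP  NZCV=1000
4: · MOVEQ
5: · SUBPL
6: ✓ CMP  NZCV=1010
7: ✓ ADDVC  r0←0x33
8: ✓ SUBHI  r1←0x9c

VAL = 0x9c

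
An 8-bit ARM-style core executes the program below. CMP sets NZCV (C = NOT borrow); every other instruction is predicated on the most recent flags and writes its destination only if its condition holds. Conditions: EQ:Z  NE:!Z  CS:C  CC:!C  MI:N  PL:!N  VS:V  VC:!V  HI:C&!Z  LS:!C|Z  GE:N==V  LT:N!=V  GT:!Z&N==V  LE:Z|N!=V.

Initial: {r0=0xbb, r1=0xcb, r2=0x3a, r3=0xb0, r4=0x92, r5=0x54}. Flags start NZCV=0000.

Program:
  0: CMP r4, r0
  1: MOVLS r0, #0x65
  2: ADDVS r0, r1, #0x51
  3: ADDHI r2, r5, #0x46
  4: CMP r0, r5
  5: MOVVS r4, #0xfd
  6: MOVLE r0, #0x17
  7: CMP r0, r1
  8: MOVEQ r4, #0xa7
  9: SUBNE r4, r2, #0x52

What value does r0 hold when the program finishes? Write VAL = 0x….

0: ✓ CMP  NZCV=1000
1: ✓ MOVLS  r0←0x65
2: · ADDVS
3: · ADDHI
4: ✓ CMP  NZCV=0010
5: · MOVVS
6: · MOVLE
7: ✓ CMP  NZCV=1001
8: · MOVEQ
9: ✓ SUBNE  r4←0xe8

VAL = 0x65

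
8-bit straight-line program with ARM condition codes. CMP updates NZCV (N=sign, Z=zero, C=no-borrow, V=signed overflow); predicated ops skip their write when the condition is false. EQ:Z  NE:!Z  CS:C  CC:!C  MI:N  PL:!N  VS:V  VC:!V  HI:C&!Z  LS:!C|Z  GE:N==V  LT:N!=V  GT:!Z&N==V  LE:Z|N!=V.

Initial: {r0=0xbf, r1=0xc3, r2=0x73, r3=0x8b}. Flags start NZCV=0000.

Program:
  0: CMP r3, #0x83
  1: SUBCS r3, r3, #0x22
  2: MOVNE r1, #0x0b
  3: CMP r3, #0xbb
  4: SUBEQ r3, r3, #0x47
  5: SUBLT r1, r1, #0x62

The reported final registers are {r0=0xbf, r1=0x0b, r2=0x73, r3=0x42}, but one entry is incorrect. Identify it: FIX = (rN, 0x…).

0: ✓ CMP  NZCV=0010
1: ✓ SUBCS  r3←0x69
2: ✓ MOVNE  r1←0x0b
3: ✓ CMP  NZCV=1001
4: · SUBEQ
5: · SUBLT

FIX = (r3, 0x69)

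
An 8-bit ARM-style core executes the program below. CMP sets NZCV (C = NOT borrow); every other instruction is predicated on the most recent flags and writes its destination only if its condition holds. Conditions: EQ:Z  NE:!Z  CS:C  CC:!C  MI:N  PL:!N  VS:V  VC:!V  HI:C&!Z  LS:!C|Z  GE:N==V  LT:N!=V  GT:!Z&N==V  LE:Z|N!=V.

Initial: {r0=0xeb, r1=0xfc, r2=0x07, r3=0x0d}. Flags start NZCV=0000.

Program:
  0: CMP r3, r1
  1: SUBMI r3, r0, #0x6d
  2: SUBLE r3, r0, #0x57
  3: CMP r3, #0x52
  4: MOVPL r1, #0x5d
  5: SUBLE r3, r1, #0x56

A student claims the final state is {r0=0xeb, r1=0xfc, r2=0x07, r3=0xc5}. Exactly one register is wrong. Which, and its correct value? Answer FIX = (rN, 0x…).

0: ✓ CMP  NZCV=0000
1: · SUBMI
2: · SUBLE
3: ✓ CMP  NZCV=1000
4: · MOVPL
5: ✓ SUBLE  r3←0xa6

FIX = (r3, 0xa6)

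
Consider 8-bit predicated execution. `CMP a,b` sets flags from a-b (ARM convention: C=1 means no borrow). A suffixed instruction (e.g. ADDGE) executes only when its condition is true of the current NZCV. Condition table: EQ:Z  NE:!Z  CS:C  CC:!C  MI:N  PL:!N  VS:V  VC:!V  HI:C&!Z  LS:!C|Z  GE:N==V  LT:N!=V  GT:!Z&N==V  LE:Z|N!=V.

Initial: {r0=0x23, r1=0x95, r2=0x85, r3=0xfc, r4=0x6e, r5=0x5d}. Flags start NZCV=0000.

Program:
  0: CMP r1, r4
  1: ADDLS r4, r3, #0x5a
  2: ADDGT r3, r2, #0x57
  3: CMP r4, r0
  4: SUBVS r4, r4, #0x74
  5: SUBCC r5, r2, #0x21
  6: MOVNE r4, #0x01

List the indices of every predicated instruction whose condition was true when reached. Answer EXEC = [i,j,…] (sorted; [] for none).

[0] flags=0011 → (cmp)
[1] flags=0011 LS?F → skip
[2] flags=0011 GT?F → skip
[3] flags=0010 → (cmp)
[4] flags=0010 VS?F → skip
[5] flags=0010 CC?F → skip
[6] flags=0010 NE?T → r4=0x01

EXEC = [6]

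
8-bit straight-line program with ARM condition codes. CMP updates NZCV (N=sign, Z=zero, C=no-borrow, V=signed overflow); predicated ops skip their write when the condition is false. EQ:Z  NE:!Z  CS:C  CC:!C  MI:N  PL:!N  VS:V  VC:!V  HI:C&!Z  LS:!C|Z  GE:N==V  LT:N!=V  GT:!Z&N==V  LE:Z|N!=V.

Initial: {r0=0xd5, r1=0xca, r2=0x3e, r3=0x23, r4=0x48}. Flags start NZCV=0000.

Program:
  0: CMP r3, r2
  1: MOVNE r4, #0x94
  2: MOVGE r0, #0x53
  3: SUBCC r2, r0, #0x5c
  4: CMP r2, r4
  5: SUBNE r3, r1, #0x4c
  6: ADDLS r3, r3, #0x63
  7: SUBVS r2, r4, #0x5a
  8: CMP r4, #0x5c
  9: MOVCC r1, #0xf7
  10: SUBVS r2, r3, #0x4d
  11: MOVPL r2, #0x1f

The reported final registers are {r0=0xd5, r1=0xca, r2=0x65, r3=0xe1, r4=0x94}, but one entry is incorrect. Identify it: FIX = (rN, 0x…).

FIX = (r2, 0x1f)

[0] flags=1000 → (cmp)
[1] flags=1000 NE?T → r4=0x94
[2] flags=1000 GE?F → skip
[3] flags=1000 CC?T → r2=0x79
[4] flags=1001 → (cmp)
[5] flags=1001 NE?T → r3=0x7e
[6] flags=1001 LS?T → r3=0xe1
[7] flags=1001 VS?T → r2=0x3a
[8] flags=0011 → (cmp)
[9] flags=0011 CC?F → skip
[10] flags=0011 VS?T → r2=0x94
[11] flags=0011 PL?T → r2=0x1f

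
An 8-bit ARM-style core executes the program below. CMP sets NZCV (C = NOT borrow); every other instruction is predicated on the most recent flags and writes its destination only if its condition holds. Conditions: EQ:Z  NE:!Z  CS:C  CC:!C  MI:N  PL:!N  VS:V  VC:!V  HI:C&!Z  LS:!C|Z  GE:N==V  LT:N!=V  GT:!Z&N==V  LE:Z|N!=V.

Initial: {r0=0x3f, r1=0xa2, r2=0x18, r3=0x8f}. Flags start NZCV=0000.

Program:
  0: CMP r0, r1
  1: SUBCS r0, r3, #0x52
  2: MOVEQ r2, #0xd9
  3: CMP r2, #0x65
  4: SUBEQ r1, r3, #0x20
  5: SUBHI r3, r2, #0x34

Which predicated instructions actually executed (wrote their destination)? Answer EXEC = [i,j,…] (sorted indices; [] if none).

[0] flags=1001 → (cmp)
[1] flags=1001 CS?F → skip
[2] flags=1001 EQ?F → skip
[3] flags=1000 → (cmp)
[4] flags=1000 EQ?F → skip
[5] flags=1000 HI?F → skip

EXEC = []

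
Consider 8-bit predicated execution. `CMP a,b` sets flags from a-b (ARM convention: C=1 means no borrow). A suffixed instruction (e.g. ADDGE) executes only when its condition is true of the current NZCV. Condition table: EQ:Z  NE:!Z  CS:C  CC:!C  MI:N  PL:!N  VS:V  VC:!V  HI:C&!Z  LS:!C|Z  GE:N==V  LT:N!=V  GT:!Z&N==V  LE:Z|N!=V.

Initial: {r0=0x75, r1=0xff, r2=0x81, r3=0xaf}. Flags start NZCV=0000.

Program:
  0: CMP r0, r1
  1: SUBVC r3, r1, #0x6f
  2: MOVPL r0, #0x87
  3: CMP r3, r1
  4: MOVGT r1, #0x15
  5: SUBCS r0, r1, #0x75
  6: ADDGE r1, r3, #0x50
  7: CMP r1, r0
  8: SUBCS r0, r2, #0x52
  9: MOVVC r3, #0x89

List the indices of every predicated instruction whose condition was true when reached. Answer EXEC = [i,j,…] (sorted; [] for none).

[0] flags=0000 → (cmp)
[1] flags=0000 VC?T → r3=0x90
[2] flags=0000 PL?T → r0=0x87
[3] flags=1000 → (cmp)
[4] flags=1000 GT?F → skip
[5] flags=1000 CS?F → skip
[6] flags=1000 GE?F → skip
[7] flags=0010 → (cmp)
[8] flags=0010 CS?T → r0=0x2f
[9] flags=0010 VC?T → r3=0x89

EXEC = [1,2,8,9]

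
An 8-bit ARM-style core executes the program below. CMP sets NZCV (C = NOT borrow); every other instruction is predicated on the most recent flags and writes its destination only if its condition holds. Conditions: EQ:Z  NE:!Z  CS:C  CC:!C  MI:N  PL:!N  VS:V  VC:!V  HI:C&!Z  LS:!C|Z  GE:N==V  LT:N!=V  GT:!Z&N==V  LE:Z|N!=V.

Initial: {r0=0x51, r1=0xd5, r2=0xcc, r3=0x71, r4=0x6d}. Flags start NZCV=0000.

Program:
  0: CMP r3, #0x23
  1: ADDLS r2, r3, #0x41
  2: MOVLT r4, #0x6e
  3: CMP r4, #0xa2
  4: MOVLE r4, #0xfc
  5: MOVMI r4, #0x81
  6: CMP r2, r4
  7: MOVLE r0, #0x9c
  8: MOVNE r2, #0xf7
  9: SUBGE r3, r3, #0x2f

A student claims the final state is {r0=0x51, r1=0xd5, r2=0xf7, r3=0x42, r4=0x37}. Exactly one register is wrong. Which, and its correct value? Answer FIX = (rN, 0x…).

0: ✓ CMP  NZCV=0010
1: · ADDLS
2: · MOVLT
3: ✓ CMP  NZCV=1001
4: · MOVLE
5: ✓ MOVMI  r4←0x81
6: ✓ CMP  NZCV=0010
7: · MOVLE
8: ✓ MOVNE  r2←0xf7
9: ✓ SUBGE  r3←0x42

FIX = (r4, 0x81)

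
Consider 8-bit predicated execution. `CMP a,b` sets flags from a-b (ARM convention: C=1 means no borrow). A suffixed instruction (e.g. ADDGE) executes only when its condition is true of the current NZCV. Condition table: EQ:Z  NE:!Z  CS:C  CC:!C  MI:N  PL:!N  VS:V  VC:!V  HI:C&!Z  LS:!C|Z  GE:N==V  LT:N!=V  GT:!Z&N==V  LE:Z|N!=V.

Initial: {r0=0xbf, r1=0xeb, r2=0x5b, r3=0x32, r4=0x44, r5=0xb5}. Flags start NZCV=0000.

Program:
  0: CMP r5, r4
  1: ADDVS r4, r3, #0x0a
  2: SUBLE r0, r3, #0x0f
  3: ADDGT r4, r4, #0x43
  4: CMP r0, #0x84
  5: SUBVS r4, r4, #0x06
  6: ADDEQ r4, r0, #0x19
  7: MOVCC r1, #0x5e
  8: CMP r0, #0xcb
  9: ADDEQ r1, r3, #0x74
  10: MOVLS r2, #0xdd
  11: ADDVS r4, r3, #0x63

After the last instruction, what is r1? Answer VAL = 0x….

VAL = 0x5e

0: ✓ CMP  NZCV=0011
1: ✓ ADDVS  r4←0x3c
2: ✓ SUBLE  r0←0x23
3: · ADDGT
4: ✓ CMP  NZCV=1001
5: ✓ SUBVS  r4←0x36
6: · ADDEQ
7: ✓ MOVCC  r1←0x5e
8: ✓ CMP  NZCV=0000
9: · ADDEQ
10: ✓ MOVLS  r2←0xdd
11: · ADDVS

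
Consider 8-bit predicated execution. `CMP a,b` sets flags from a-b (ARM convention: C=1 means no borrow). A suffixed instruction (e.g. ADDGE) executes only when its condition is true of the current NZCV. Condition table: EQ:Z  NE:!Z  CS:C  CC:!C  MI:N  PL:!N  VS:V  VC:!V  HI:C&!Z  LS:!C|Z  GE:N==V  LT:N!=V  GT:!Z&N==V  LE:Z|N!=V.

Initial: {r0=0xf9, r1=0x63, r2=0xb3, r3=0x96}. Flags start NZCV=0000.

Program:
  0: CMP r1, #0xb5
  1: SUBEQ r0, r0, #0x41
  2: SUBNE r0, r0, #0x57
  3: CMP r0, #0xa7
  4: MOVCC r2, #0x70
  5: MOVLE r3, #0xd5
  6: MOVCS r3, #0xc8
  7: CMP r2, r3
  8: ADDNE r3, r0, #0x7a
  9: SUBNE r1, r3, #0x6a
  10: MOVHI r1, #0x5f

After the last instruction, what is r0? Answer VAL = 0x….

VAL = 0xa2

0: ✓ CMP  NZCV=1001
1: · SUBEQ
2: ✓ SUBNE  r0←0xa2
3: ✓ CMP  NZCV=1000
4: ✓ MOVCC  r2←0x70
5: ✓ MOVLE  r3←0xd5
6: · MOVCS
7: ✓ CMP  NZCV=1001
8: ✓ ADDNE  r3←0x1c
9: ✓ SUBNE  r1←0xb2
10: · MOVHI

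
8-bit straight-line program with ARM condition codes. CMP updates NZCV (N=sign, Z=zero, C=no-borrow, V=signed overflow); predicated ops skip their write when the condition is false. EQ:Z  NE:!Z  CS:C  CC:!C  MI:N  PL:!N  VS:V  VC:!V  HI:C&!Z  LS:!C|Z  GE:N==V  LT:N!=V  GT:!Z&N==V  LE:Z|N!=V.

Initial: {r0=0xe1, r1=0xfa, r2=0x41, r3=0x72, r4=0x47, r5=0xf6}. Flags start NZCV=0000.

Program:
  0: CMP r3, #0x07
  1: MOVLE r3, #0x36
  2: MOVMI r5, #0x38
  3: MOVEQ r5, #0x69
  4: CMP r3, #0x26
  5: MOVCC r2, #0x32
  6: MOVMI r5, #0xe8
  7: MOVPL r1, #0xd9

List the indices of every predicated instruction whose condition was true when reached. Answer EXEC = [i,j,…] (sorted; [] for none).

EXEC = [7]

0: ✓ CMP  NZCV=0010
1: · MOVLE
2: · MOVMI
3: · MOVEQ
4: ✓ CMP  NZCV=0010
5: · MOVCC
6: · MOVMI
7: ✓ MOVPL  r1←0xd9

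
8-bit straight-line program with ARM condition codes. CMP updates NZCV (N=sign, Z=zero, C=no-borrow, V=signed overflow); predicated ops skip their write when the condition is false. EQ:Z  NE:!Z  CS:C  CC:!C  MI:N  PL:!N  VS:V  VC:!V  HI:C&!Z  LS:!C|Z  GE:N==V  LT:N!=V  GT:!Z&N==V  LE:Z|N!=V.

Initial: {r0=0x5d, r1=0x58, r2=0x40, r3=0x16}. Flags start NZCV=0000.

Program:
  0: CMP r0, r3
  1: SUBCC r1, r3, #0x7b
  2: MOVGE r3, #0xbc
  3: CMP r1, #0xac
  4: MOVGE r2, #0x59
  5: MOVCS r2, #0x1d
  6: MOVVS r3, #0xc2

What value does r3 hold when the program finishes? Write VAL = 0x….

VAL = 0xc2

0: ✓ CMP  NZCV=0010
1: · SUBCC
2: ✓ MOVGE  r3←0xbc
3: ✓ CMP  NZCV=1001
4: ✓ MOVGE  r2←0x59
5: · MOVCS
6: ✓ MOVVS  r3←0xc2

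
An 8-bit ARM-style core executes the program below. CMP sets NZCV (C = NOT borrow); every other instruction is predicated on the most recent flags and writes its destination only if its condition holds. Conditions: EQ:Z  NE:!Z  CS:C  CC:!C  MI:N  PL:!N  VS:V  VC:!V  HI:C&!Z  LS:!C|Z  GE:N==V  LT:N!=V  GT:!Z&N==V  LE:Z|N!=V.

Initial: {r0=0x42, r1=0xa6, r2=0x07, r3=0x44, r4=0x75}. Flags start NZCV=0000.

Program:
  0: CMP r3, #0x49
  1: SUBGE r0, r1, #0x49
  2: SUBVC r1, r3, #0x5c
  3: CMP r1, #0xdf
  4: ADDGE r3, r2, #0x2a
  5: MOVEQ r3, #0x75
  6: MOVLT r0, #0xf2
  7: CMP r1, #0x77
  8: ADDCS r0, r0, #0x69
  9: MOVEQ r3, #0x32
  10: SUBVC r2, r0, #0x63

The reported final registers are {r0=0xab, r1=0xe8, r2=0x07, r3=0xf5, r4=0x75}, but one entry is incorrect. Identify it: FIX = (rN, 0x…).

FIX = (r3, 0x31)

0: ✓ CMP  NZCV=1000
1: · SUBGE
2: ✓ SUBVC  r1←0xe8
3: ✓ CMP  NZCV=0010
4: ✓ ADDGE  r3←0x31
5: · MOVEQ
6: · MOVLT
7: ✓ CMP  NZCV=0011
8: ✓ ADDCS  r0←0xab
9: · MOVEQ
10: · SUBVC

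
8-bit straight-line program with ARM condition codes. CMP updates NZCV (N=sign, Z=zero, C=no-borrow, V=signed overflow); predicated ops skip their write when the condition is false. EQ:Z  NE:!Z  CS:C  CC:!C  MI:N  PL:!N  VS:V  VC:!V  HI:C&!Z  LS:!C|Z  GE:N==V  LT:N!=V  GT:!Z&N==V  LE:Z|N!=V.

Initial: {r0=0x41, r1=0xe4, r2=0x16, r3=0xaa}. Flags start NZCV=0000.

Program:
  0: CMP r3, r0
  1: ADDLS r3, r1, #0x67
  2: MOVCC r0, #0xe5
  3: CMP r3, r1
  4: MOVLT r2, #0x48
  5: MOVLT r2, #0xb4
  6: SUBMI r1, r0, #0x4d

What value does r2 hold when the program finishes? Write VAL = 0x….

[0] flags=0011 → (cmp)
[1] flags=0011 LS?F → skip
[2] flags=0011 CC?F → skip
[3] flags=1000 → (cmp)
[4] flags=1000 LT?T → r2=0x48
[5] flags=1000 LT?T → r2=0xb4
[6] flags=1000 MI?T → r1=0xf4

VAL = 0xb4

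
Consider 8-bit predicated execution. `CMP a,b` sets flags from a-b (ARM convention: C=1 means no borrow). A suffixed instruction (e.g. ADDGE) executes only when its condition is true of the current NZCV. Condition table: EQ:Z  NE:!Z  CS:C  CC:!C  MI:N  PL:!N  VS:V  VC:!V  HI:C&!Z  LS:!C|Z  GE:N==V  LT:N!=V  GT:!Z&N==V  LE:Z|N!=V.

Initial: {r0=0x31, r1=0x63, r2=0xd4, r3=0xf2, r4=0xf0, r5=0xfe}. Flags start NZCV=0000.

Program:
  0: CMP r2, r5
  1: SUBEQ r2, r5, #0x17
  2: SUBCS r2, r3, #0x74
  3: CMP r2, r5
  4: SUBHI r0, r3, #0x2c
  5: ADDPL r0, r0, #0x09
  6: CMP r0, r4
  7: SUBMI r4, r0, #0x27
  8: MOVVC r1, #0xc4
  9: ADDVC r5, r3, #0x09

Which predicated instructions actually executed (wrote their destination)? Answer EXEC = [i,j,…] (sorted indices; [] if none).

EXEC = [8,9]

[0] flags=1000 → (cmp)
[1] flags=1000 EQ?F → skip
[2] flags=1000 CS?F → skip
[3] flags=1000 → (cmp)
[4] flags=1000 HI?F → skip
[5] flags=1000 PL?F → skip
[6] flags=0000 → (cmp)
[7] flags=0000 MI?F → skip
[8] flags=0000 VC?T → r1=0xc4
[9] flags=0000 VC?T → r5=0xfb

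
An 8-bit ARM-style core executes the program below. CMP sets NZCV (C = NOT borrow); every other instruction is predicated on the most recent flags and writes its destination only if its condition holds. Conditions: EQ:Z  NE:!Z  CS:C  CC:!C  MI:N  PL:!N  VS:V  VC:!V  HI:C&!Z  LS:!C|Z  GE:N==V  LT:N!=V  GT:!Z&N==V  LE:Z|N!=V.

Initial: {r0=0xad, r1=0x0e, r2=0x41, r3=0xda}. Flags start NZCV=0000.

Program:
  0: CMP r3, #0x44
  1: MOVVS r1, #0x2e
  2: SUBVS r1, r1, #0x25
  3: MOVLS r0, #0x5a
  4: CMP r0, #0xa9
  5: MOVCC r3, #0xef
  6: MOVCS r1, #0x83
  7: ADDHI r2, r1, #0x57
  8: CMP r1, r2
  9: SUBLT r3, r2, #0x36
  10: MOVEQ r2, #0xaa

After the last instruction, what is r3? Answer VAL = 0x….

[0] flags=1010 → (cmp)
[1] flags=1010 VS?F → skip
[2] flags=1010 VS?F → skip
[3] flags=1010 LS?F → skip
[4] flags=0010 → (cmp)
[5] flags=0010 CC?F → skip
[6] flags=0010 CS?T → r1=0x83
[7] flags=0010 HI?T → r2=0xda
[8] flags=1000 → (cmp)
[9] flags=1000 LT?T → r3=0xa4
[10] flags=1000 EQ?F → skip

VAL = 0xa4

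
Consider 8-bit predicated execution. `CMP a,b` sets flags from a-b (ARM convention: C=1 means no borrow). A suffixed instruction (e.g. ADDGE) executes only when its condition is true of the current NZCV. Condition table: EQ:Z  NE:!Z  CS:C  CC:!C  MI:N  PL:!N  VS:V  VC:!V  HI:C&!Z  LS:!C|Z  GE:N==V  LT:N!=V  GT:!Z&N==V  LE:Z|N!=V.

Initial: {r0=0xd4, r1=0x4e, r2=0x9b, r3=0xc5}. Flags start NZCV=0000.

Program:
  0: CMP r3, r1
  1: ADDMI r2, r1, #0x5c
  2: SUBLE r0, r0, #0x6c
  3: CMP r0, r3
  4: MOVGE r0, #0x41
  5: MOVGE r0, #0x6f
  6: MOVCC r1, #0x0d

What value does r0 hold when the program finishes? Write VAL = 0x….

0: ✓ CMP  NZCV=0011
1: · ADDMI
2: ✓ SUBLE  r0←0x68
3: ✓ CMP  NZCV=1001
4: ✓ MOVGE  r0←0x41
5: ✓ MOVGE  r0←0x6f
6: ✓ MOVCC  r1←0x0d

VAL = 0x6f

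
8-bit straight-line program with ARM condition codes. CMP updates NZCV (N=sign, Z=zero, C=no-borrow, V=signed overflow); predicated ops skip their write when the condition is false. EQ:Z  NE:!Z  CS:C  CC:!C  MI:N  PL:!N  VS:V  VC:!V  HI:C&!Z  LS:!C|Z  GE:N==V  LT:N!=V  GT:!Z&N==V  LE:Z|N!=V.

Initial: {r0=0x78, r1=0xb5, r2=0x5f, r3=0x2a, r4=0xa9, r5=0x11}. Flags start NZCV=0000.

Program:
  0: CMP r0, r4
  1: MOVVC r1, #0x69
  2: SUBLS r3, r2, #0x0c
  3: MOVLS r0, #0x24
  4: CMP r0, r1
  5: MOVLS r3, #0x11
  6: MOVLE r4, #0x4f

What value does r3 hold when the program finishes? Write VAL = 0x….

VAL = 0x11

0: ✓ CMP  NZCV=1001
1: · MOVVC
2: ✓ SUBLS  r3←0x53
3: ✓ MOVLS  r0←0x24
4: ✓ CMP  NZCV=0000
5: ✓ MOVLS  r3←0x11
6: · MOVLE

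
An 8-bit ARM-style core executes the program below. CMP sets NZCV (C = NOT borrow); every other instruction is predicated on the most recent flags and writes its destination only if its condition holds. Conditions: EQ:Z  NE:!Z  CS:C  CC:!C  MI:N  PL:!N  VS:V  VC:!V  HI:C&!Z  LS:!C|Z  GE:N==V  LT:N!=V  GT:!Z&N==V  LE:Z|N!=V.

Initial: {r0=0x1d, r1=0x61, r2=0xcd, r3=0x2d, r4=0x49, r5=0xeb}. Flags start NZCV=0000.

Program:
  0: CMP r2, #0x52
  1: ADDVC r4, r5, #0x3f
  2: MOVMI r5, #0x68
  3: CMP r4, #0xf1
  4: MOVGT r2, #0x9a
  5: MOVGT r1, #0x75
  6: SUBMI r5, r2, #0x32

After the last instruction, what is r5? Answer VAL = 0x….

0: ✓ CMP  NZCV=0011
1: · ADDVC
2: · MOVMI
3: ✓ CMP  NZCV=0000
4: ✓ MOVGT  r2←0x9a
5: ✓ MOVGT  r1←0x75
6: · SUBMI

VAL = 0xeb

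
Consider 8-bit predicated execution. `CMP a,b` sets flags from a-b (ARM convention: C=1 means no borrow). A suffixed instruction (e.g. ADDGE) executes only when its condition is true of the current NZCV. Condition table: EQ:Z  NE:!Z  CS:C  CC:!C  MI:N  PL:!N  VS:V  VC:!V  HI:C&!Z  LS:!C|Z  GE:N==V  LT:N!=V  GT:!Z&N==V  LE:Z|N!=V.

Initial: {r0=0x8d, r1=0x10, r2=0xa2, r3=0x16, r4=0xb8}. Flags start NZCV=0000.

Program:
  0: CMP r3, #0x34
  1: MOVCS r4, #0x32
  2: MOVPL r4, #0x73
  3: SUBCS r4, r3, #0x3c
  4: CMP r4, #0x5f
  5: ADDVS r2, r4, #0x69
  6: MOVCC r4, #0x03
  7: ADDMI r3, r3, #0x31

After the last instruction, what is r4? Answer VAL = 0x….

0: ✓ CMP  NZCV=1000
1: · MOVCS
2: · MOVPL
3: · SUBCS
4: ✓ CMP  NZCV=0011
5: ✓ ADDVS  r2←0x21
6: · MOVCC
7: · ADDMI

VAL = 0xb8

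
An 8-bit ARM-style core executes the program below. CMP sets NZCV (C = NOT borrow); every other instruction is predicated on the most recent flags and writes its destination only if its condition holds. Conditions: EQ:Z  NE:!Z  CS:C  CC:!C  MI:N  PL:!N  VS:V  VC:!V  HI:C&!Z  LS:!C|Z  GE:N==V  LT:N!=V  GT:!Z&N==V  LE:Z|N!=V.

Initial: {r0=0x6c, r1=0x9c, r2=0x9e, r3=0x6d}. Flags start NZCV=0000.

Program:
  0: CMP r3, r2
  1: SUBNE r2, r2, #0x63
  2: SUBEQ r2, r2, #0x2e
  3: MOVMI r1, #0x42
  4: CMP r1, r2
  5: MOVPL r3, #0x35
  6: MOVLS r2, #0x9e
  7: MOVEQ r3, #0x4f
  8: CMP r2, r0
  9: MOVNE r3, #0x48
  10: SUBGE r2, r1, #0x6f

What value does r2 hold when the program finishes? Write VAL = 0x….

VAL = 0x3b

[0] flags=1001 → (cmp)
[1] flags=1001 NE?T → r2=0x3b
[2] flags=1001 EQ?F → skip
[3] flags=1001 MI?T → r1=0x42
[4] flags=0010 → (cmp)
[5] flags=0010 PL?T → r3=0x35
[6] flags=0010 LS?F → skip
[7] flags=0010 EQ?F → skip
[8] flags=1000 → (cmp)
[9] flags=1000 NE?T → r3=0x48
[10] flags=1000 GE?F → skip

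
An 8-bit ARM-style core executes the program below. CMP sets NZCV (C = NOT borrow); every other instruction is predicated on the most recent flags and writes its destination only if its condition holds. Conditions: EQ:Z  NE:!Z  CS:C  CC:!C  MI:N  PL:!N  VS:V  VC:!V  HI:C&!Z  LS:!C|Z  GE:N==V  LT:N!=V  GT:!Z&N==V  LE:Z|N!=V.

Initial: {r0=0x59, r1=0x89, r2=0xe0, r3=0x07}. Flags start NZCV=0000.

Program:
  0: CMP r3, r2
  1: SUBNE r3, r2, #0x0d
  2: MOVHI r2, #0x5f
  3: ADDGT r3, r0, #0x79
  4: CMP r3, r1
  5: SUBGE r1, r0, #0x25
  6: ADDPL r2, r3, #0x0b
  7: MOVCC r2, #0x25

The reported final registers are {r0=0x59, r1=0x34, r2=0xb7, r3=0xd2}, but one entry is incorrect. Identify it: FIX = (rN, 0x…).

FIX = (r2, 0xdd)

0: ✓ CMP  NZCV=0000
1: ✓ SUBNE  r3←0xd3
2: · MOVHI
3: ✓ ADDGT  r3←0xd2
4: ✓ CMP  NZCV=0010
5: ✓ SUBGE  r1←0x34
6: ✓ ADDPL  r2←0xdd
7: · MOVCC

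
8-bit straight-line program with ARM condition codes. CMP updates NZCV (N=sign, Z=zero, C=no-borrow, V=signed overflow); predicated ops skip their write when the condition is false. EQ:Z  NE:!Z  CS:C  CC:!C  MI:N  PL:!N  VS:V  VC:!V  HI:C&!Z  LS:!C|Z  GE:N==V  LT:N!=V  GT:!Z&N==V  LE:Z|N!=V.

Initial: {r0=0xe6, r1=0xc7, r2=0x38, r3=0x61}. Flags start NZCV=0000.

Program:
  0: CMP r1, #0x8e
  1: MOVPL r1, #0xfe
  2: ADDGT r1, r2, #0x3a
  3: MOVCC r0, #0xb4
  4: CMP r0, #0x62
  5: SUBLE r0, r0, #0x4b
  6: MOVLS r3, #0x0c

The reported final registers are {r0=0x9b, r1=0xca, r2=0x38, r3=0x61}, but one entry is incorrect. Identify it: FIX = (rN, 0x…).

[0] flags=0010 → (cmp)
[1] flags=0010 PL?T → r1=0xfe
[2] flags=0010 GT?T → r1=0x72
[3] flags=0010 CC?F → skip
[4] flags=1010 → (cmp)
[5] flags=1010 LE?T → r0=0x9b
[6] flags=1010 LS?F → skip

FIX = (r1, 0x72)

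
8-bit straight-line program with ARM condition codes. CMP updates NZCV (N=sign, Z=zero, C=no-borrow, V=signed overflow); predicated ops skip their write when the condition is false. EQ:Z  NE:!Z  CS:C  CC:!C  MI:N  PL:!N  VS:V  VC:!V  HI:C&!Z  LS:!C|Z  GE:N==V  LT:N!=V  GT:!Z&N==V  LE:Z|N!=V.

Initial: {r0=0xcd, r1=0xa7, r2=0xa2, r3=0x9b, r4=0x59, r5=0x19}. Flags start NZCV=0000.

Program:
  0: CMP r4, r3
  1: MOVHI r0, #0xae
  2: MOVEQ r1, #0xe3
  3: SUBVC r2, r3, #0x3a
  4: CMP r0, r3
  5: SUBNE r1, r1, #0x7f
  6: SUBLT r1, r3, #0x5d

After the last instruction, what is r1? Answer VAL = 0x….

VAL = 0x28

[0] flags=1001 → (cmp)
[1] flags=1001 HI?F → skip
[2] flags=1001 EQ?F → skip
[3] flags=1001 VC?F → skip
[4] flags=0010 → (cmp)
[5] flags=0010 NE?T → r1=0x28
[6] flags=0010 LT?F → skip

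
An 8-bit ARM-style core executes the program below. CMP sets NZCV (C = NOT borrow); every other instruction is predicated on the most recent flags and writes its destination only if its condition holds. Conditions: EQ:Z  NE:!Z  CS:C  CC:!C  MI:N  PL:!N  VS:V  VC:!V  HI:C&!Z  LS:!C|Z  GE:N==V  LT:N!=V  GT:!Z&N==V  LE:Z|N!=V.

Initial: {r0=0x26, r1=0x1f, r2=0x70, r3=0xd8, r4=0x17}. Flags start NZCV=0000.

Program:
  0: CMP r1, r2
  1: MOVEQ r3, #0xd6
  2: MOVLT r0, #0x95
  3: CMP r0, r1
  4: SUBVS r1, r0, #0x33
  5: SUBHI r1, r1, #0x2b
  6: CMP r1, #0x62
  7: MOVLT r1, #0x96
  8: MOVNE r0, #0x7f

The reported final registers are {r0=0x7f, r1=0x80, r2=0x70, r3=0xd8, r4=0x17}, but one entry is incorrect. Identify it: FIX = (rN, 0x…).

0: ✓ CMP  NZCV=1000
1: · MOVEQ
2: ✓ MOVLT  r0←0x95
3: ✓ CMP  NZCV=0011
4: ✓ SUBVS  r1←0x62
5: ✓ SUBHI  r1←0x37
6: ✓ CMP  NZCV=1000
7: ✓ MOVLT  r1←0x96
8: ✓ MOVNE  r0←0x7f

FIX = (r1, 0x96)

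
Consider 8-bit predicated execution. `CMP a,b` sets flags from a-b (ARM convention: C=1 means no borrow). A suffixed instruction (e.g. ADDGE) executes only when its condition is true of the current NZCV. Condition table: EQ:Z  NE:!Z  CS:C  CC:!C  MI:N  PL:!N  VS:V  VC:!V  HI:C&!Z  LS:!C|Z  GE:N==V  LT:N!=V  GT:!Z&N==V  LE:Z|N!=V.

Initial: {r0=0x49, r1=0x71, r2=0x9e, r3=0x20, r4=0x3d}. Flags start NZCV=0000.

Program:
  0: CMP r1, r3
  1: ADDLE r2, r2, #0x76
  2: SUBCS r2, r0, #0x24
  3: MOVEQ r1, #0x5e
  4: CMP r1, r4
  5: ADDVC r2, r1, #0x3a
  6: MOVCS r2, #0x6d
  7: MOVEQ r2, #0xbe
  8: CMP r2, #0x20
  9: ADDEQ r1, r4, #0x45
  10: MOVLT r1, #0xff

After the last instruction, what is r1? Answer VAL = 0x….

[0] flags=0010 → (cmp)
[1] flags=0010 LE?F → skip
[2] flags=0010 CS?T → r2=0x25
[3] flags=0010 EQ?F → skip
[4] flags=0010 → (cmp)
[5] flags=0010 VC?T → r2=0xab
[6] flags=0010 CS?T → r2=0x6d
[7] flags=0010 EQ?F → skip
[8] flags=0010 → (cmp)
[9] flags=0010 EQ?F → skip
[10] flags=0010 LT?F → skip

VAL = 0x71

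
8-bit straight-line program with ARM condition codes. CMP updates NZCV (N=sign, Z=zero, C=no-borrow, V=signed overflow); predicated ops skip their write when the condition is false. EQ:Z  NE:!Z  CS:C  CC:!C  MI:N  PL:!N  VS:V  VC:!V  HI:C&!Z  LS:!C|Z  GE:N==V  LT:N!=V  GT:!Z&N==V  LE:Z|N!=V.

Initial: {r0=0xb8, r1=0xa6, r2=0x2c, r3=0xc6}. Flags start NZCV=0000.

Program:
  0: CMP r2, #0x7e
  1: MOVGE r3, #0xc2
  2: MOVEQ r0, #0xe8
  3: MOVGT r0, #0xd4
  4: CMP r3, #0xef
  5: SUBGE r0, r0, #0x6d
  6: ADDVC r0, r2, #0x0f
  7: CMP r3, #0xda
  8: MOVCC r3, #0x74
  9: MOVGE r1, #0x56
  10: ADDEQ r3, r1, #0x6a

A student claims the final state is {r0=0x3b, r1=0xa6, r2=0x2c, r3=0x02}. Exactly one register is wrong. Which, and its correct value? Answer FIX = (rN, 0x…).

[0] flags=1000 → (cmp)
[1] flags=1000 GE?F → skip
[2] flags=1000 EQ?F → skip
[3] flags=1000 GT?F → skip
[4] flags=1000 → (cmp)
[5] flags=1000 GE?F → skip
[6] flags=1000 VC?T → r0=0x3b
[7] flags=1000 → (cmp)
[8] flags=1000 CC?T → r3=0x74
[9] flags=1000 GE?F → skip
[10] flags=1000 EQ?F → skip

FIX = (r3, 0x74)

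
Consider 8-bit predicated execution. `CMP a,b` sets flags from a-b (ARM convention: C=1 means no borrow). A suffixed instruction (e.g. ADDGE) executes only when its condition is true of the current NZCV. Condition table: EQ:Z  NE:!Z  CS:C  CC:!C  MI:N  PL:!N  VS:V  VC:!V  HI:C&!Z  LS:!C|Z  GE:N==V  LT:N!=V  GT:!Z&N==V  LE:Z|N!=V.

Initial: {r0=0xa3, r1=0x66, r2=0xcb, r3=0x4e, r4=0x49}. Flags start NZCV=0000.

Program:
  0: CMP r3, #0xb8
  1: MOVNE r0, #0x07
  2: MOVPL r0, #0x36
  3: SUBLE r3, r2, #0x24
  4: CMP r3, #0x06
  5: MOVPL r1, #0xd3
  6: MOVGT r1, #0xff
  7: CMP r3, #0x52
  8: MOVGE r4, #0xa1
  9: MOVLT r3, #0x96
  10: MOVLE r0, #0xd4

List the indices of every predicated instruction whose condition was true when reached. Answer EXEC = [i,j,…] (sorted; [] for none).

EXEC = [1,5,6,9,10]

[0] flags=1001 → (cmp)
[1] flags=1001 NE?T → r0=0x07
[2] flags=1001 PL?F → skip
[3] flags=1001 LE?F → skip
[4] flags=0010 → (cmp)
[5] flags=0010 PL?T → r1=0xd3
[6] flags=0010 GT?T → r1=0xff
[7] flags=1000 → (cmp)
[8] flags=1000 GE?F → skip
[9] flags=1000 LT?T → r3=0x96
[10] flags=1000 LE?T → r0=0xd4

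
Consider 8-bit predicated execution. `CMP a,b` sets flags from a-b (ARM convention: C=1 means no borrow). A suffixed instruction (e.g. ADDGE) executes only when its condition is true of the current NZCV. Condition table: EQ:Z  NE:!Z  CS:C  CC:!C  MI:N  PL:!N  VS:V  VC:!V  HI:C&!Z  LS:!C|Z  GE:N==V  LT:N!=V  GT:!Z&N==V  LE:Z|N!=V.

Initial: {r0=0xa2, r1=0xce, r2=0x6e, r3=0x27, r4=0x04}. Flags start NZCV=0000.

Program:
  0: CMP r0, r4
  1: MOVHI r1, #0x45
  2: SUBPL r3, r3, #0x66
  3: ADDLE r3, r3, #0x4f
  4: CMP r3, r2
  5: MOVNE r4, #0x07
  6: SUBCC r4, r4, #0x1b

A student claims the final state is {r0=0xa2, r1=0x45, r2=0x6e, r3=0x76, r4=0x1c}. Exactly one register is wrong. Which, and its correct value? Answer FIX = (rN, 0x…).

FIX = (r4, 0x07)

[0] flags=1010 → (cmp)
[1] flags=1010 HI?T → r1=0x45
[2] flags=1010 PL?F → skip
[3] flags=1010 LE?T → r3=0x76
[4] flags=0010 → (cmp)
[5] flags=0010 NE?T → r4=0x07
[6] flags=0010 CC?F → skip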